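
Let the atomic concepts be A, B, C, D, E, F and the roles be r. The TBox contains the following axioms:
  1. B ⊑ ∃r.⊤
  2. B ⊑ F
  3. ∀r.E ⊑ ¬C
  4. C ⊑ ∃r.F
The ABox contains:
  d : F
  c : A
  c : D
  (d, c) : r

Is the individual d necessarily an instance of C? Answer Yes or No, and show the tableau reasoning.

No

1. d : C?  L(d) = {F} ∪ {¬C}
   open: L(d) ⊇ {F, ¬B, ¬C} — d ∉ C possible
2. Hence d : C: not entailed.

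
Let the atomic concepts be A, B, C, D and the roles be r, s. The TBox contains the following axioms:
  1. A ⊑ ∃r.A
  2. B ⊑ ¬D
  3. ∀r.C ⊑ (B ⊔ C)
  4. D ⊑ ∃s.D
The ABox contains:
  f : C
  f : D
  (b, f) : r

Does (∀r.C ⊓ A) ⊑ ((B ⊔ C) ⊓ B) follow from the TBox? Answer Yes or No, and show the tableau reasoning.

No

1. (∀r.C ⊓ A) ⊑ ((B ⊔ C) ⊓ B)  ⇔  ((∀r.C ⊓ A) ⊓ ((¬B ⊓ ¬C) ⊔ ¬B)) unsat w.r.t. T
   apply at x₀: A⊑∃r.A; ∀r.C⊑(B ⊔ C)
   open: L(x₀) ⊇ {A, C, ¬B, ¬D, ∀r.C, …} (+ ∃-successors)
2. Hence (∀r.C ⊓ A) ⊑ ((B ⊔ C) ⊓ B): not entailed.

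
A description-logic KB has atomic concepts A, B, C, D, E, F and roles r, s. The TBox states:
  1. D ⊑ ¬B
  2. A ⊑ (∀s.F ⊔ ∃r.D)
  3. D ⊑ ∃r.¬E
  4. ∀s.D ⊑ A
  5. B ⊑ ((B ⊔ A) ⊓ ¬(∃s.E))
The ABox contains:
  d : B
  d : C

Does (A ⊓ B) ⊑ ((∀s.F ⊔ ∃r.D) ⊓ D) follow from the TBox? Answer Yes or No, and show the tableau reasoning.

No

1. (A ⊓ B) ⊑ ((∀s.F ⊔ ∃r.D) ⊓ D)  ⇔  ((A ⊓ B) ⊓ ((∃s.¬F ⊓ ∀r.¬D) ⊔ ¬D)) unsat w.r.t. T
   apply at x₀: A⊑(∀s.F ⊔ ∃r.D); B⊑((B ⊔ A) ⊓ ¬(∃s.E))
   open: L(x₀) ⊇ {A, B, ¬D, ∀s.F, ∀s.¬E}
2. Hence (A ⊓ B) ⊑ ((∀s.F ⊔ ∃r.D) ⊓ D): not entailed.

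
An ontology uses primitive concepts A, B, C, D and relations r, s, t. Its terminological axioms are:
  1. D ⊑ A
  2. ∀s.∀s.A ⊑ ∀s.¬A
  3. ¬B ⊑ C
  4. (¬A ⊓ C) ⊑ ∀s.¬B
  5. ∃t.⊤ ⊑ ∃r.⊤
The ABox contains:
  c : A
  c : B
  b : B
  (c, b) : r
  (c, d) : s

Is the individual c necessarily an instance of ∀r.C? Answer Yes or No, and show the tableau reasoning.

No

1. c : ∀r.C?  L(c) = {A, B} ∪ {∃r.¬C}
   open: L(c) ⊇ {A, B, ∀t.⊥, ∃r.¬C, ∃s.∃s.¬A} (+ ∃-successors) — c ∉ ∀r.C possible
2. Hence c : ∀r.C: not entailed.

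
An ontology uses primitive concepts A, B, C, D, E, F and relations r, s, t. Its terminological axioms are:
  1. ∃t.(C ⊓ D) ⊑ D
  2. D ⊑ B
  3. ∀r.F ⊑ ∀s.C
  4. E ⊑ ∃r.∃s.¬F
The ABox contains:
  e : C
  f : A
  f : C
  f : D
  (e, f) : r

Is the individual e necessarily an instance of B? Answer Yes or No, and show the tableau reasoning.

1. e : B?  L(e) = {C} ∪ {¬B}
   open: L(e) ⊇ {C, ¬B, ¬D, ¬E, ∀t.(¬C ⊔ ¬D), …} (+ ∃-successors) — e ∉ B possible
2. Hence e : B: not entailed.

No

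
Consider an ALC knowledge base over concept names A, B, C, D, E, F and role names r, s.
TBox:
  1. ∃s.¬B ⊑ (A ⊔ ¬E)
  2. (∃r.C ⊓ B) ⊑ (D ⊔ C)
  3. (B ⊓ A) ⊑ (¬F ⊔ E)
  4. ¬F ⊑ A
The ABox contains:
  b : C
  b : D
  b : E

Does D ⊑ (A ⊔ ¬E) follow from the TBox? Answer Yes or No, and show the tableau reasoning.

1. D ⊑ (A ⊔ ¬E)  ⇔  (D ⊓ (¬A ⊓ E)) unsat w.r.t. T
   open: L(x₀) ⊇ {D, E, F, ¬A, ∀r.¬C, …}
2. Hence D ⊑ (A ⊔ ¬E): not entailed.

No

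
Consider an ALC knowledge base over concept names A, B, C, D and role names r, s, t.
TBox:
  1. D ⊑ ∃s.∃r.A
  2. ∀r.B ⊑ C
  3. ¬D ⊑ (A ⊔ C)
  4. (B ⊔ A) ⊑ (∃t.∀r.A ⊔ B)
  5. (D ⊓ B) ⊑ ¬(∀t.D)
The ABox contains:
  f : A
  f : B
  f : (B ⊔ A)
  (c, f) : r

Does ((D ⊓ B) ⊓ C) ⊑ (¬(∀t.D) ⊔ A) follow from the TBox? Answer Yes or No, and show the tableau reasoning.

1. ((D ⊓ B) ⊓ C) ⊑ (¬(∀t.D) ⊔ A)  ⇔  (((D ⊓ B) ⊓ C) ⊓ (∀t.D ⊓ ¬A)) unsat w.r.t. T
   all branches close; clash {D, ¬D} at an ∃-successor
2. Hence ((D ⊓ B) ⊓ C) ⊑ (¬(∀t.D) ⊔ A): entailed.

Yes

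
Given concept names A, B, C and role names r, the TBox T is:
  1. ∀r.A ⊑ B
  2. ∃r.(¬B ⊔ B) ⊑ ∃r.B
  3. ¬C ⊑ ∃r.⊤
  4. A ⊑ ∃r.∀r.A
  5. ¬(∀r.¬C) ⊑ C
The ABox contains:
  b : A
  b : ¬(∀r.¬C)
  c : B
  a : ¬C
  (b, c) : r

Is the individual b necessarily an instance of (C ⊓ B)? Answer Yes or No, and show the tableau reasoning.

No

1. b : (C ⊓ B)?  L(b) = {A, ¬(∀r.¬C)} ∪ {(¬C ⊔ ¬B)}
   apply at b: A⊑∃r.∀r.A; ¬(∀r.¬C)⊑C
   open: L(b) ⊇ {A, C, ¬B, ∃r.B, ∃r.C, …} (+ ∃-successors) — b ∉ (C ⊓ B) possible
2. Hence b : (C ⊓ B): not entailed.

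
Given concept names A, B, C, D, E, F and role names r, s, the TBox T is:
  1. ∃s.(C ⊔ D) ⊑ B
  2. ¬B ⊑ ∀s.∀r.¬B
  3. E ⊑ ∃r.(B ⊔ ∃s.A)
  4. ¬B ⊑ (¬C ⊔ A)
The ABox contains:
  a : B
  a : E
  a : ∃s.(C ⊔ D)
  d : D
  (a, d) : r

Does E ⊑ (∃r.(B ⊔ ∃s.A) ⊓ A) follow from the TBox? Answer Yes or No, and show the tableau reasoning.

No

1. E ⊑ (∃r.(B ⊔ ∃s.A) ⊓ A)  ⇔  (E ⊓ (∀r.(¬B ⊓ ∀s.¬A) ⊔ ¬A)) unsat w.r.t. T
   apply at x₀: E⊑∃r.(B ⊔ ∃s.A)
   open: L(x₀) ⊇ {B, E, ¬A, ∃r.(B ⊔ ∃s.A)} (+ ∃-successors)
2. Hence E ⊑ (∃r.(B ⊔ ∃s.A) ⊓ A): not entailed.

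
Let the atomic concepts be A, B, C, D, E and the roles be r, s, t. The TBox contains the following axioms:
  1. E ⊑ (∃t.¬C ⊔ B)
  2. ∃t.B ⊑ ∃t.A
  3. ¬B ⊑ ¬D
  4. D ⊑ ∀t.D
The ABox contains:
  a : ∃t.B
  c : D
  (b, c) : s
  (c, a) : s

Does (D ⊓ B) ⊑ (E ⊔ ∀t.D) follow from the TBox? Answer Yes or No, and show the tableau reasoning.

1. (D ⊓ B) ⊑ (E ⊔ ∀t.D)  ⇔  ((D ⊓ B) ⊓ (¬E ⊓ ∃t.¬D)) unsat w.r.t. T
   all branches close; clash {D, ¬D} at an ∃-successor
2. Hence (D ⊓ B) ⊑ (E ⊔ ∀t.D): entailed.

Yes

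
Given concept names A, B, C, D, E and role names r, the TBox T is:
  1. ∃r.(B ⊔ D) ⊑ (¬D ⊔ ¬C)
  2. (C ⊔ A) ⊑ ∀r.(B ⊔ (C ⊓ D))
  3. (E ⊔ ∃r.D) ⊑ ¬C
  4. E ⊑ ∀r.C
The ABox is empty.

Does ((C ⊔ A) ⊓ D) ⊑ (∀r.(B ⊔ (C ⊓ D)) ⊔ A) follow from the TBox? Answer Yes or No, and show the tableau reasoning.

1. ((C ⊔ A) ⊓ D) ⊑ (∀r.(B ⊔ (C ⊓ D)) ⊔ A)  ⇔  (((C ⊔ A) ⊓ D) ⊓ (∃r.(¬B ⊓ (¬C ⊔ ¬D)) ⊓ ¬A)) unsat w.r.t. T
   all branches close; clash {A, ¬A} at x₀
2. Hence ((C ⊔ A) ⊓ D) ⊑ (∀r.(B ⊔ (C ⊓ D)) ⊔ A): entailed.

Yes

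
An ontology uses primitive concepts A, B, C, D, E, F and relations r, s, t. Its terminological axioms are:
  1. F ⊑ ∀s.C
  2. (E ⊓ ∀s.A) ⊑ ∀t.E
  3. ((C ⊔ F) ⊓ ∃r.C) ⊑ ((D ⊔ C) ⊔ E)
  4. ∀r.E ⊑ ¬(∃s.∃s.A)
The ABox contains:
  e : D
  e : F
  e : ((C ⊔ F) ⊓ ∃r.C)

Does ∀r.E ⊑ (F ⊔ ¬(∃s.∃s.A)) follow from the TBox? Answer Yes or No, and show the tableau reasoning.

Yes

1. ∀r.E ⊑ (F ⊔ ¬(∃s.∃s.A))  ⇔  (∀r.E ⊓ (¬F ⊓ ∃s.∃s.A)) unsat w.r.t. T
   all branches close; clash {A, ¬A} at an ∃-successor
2. Hence ∀r.E ⊑ (F ⊔ ¬(∃s.∃s.A)): entailed.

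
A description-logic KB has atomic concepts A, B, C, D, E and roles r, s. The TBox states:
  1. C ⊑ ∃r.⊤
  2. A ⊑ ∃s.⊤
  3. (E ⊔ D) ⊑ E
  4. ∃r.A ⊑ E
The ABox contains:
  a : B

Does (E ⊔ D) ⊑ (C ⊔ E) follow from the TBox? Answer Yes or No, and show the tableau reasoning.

1. (E ⊔ D) ⊑ (C ⊔ E)  ⇔  ((E ⊔ D) ⊓ (¬C ⊓ ¬E)) unsat w.r.t. T
   all branches close; clash {E, ¬E} at x₀
2. Hence (E ⊔ D) ⊑ (C ⊔ E): entailed.

Yes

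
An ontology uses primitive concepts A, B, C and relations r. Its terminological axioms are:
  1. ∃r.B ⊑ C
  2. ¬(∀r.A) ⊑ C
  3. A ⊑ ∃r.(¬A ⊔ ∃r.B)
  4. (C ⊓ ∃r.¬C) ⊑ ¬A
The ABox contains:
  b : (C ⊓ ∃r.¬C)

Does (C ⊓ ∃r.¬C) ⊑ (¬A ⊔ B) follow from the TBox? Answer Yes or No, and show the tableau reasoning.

Yes

1. (C ⊓ ∃r.¬C) ⊑ (¬A ⊔ B)  ⇔  ((C ⊓ ∃r.¬C) ⊓ (A ⊓ ¬B)) unsat w.r.t. T
   all branches close; clash {A, ¬A} at x₀
2. Hence (C ⊓ ∃r.¬C) ⊑ (¬A ⊔ B): entailed.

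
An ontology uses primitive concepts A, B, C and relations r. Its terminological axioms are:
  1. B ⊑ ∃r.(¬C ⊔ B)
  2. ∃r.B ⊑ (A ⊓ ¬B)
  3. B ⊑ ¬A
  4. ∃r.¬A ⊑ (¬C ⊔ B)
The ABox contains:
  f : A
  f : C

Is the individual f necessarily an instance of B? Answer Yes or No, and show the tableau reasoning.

No

1. f : B?  L(f) = {A, C} ∪ {¬B}
   open: L(f) ⊇ {A, C, ¬B, ∀r.A, ∀r.¬B} — f ∉ B possible
2. Hence f : B: not entailed.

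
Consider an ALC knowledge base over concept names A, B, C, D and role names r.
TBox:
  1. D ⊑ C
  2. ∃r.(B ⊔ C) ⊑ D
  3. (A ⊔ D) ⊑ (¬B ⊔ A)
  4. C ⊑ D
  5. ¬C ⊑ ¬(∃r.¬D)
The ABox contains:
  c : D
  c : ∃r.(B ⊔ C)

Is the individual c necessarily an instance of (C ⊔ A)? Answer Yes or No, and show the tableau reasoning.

1. c : (C ⊔ A)?  L(c) = {D, ∃r.(B ⊔ C)} ∪ {(¬C ⊓ ¬A)}
   clash {C, ¬C} at c — c ∈ (C ⊔ A)
2. Hence c : (C ⊔ A): entailed.

Yes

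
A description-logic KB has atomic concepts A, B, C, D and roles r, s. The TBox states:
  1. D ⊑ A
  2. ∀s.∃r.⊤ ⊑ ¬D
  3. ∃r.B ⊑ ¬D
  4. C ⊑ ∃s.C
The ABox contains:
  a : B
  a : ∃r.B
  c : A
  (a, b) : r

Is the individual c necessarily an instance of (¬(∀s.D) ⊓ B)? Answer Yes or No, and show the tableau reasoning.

1. c : (¬(∀s.D) ⊓ B)?  L(c) = {A} ∪ {(∀s.D ⊔ ¬B)}
   open: L(c) ⊇ {A, ¬C, ∀r.¬B, ∀s.D, ∃s.∀r.⊥} (+ ∃-successors) — c ∉ (¬(∀s.D) ⊓ B) possible
2. Hence c : (¬(∀s.D) ⊓ B): not entailed.

No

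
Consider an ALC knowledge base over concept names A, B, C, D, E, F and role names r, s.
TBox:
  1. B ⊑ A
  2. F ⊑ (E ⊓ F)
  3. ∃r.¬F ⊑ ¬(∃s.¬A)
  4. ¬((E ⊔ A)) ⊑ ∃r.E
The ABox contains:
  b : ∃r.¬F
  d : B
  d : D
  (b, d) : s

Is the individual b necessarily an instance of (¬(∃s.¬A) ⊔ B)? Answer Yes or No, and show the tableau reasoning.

1. b : (¬(∃s.¬A) ⊔ B)?  L(b) = {∃r.¬F} ∪ {(∃s.¬A ⊓ ¬B)}
   clash {A, ¬A} at an ∃-successor — b ∈ (¬(∃s.¬A) ⊔ B)
2. Hence b : (¬(∃s.¬A) ⊔ B): entailed.

Yes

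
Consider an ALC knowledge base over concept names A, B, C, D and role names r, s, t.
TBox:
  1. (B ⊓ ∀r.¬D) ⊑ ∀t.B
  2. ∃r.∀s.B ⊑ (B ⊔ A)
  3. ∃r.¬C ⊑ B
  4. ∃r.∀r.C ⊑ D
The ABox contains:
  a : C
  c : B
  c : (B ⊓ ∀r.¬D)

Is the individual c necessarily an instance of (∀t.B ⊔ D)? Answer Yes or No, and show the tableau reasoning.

1. c : (∀t.B ⊔ D)?  L(c) = {B, (B ⊓ ∀r.¬D)} ∪ {(∃t.¬B ⊓ ¬D)}
   clash {D, ¬D} at c — c ∈ (∀t.B ⊔ D)
2. Hence c : (∀t.B ⊔ D): entailed.

Yes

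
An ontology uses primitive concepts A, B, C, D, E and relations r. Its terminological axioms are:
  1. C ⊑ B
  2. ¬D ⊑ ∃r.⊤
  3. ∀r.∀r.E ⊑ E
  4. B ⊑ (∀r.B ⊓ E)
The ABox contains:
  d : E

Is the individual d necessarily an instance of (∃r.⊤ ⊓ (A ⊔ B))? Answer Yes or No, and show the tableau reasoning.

No

1. d : (∃r.⊤ ⊓ (A ⊔ B))?  L(d) = {E} ∪ {(∀r.⊥ ⊔ (¬A ⊓ ¬B))}
   open: L(d) ⊇ {D, E, ¬B, ¬C, ∀r.⊥} — d ∉ (∃r.⊤ ⊓ (A ⊔ B)) possible
2. Hence d : (∃r.⊤ ⊓ (A ⊔ B)): not entailed.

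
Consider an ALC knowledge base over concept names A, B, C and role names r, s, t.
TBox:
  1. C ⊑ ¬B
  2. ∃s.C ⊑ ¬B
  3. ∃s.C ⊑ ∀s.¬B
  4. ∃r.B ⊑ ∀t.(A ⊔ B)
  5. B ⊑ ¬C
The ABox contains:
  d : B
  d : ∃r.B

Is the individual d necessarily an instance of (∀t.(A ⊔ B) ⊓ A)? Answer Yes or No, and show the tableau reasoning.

1. d : (∀t.(A ⊔ B) ⊓ A)?  L(d) = {B, ∃r.B} ∪ {(∃t.(¬A ⊓ ¬B) ⊔ ¬A)}
   apply at d: ∃r.B⊑∀t.(A ⊔ B); B⊑¬C
   open: L(d) ⊇ {B, ¬A, ¬C, ∀s.¬C, ∀t.(A ⊔ B), …} (+ ∃-successors) — d ∉ (∀t.(A ⊔ B) ⊓ A) possible
2. Hence d : (∀t.(A ⊔ B) ⊓ A): not entailed.

No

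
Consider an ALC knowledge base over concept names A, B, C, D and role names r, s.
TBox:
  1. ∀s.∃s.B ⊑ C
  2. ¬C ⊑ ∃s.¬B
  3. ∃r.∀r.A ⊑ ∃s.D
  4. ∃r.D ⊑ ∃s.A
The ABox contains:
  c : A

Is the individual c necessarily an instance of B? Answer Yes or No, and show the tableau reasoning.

No

1. c : B?  L(c) = {A} ∪ {¬B}
   open: L(c) ⊇ {A, C, ¬B, ∀r.¬D, ∀r.∃r.¬A} — c ∉ B possible
2. Hence c : B: not entailed.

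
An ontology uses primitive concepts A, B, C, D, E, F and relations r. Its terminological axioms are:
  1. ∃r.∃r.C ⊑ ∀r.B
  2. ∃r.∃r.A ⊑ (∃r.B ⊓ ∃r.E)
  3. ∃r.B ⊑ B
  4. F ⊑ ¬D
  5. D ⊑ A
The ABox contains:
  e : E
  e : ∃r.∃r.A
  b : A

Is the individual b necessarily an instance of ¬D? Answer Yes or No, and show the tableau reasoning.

1. b : ¬D?  L(b) = {A} ∪ {D}
   open: L(b) ⊇ {A, D, ¬F, ∀r.¬B, ∀r.∀r.¬A, …} — b ∉ ¬D possible
2. Hence b : ¬D: not entailed.

No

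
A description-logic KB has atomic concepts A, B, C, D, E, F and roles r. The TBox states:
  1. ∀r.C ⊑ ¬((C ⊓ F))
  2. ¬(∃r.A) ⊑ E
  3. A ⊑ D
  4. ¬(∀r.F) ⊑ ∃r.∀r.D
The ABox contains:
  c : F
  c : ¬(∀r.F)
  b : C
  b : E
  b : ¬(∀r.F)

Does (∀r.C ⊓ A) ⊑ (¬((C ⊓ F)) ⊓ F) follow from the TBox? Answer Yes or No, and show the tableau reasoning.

1. (∀r.C ⊓ A) ⊑ (¬((C ⊓ F)) ⊓ F)  ⇔  ((∀r.C ⊓ A) ⊓ ((C ⊓ F) ⊔ ¬F)) unsat w.r.t. T
   apply at x₀: ∀r.C⊑¬((C ⊓ F)); A⊑D
   open: L(x₀) ⊇ {A, D, ¬F, ∀r.C, ∀r.F, …} (+ ∃-successors)
2. Hence (∀r.C ⊓ A) ⊑ (¬((C ⊓ F)) ⊓ F): not entailed.

No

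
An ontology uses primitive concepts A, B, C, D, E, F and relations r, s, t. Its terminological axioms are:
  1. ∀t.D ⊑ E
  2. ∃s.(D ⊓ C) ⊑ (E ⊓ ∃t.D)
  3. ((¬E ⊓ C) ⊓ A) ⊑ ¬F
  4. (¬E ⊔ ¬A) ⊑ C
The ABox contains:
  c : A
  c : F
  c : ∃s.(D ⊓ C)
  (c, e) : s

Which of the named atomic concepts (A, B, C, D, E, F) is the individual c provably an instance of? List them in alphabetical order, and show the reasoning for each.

1. c : A?  L(c) = {A, F, ∃s.(D ⊓ C)} ∪ {¬A}
   clash {A, ¬A} at c — c ∈ A
2. c : B?  L(c) = {A, F, ∃s.(D ⊓ C)} ∪ {¬B}
   apply at c: ∃s.(D ⊓ C)⊑(E ⊓ ∃t.D)
   open: L(c) ⊇ {A, E, F, ¬B, ∃s.(D ⊓ C), …} (+ ∃-successors) — c ∉ B possible
3. c : C?  L(c) = {A, F, ∃s.(D ⊓ C)} ∪ {¬C}
   apply at c: ∃s.(D ⊓ C)⊑(E ⊓ ∃t.D)
   open: L(c) ⊇ {A, E, F, ¬C, ∃s.(D ⊓ C), …} (+ ∃-successors) — c ∉ C possible
4. c : D?  L(c) = {A, F, ∃s.(D ⊓ C)} ∪ {¬D}
   apply at c: ∃s.(D ⊓ C)⊑(E ⊓ ∃t.D)
   open: L(c) ⊇ {A, E, F, ¬D, ∃s.(D ⊓ C), …} (+ ∃-successors) — c ∉ D possible
5. c : E?  L(c) = {A, F, ∃s.(D ⊓ C)} ∪ {¬E}
   clash {E, ¬E} at c — c ∈ E
6. c : F?  L(c) = {A, F, ∃s.(D ⊓ C)} ∪ {¬F}
   clash {F, ¬F} at c — c ∈ F
7. Entailed for c: {A, E, F}

{A, E, F}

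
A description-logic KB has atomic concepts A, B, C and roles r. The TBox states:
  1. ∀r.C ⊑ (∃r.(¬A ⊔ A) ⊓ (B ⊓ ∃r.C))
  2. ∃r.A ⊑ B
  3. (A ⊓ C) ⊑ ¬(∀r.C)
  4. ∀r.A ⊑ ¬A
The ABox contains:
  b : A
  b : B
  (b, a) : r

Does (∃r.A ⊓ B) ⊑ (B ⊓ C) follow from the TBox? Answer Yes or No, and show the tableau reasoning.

1. (∃r.A ⊓ B) ⊑ (B ⊓ C)  ⇔  ((∃r.A ⊓ B) ⊓ (¬B ⊔ ¬C)) unsat w.r.t. T
   open: L(x₀) ⊇ {B, ¬C, ∃r.A, ∃r.¬A, ∃r.¬C} (+ ∃-successors)
2. Hence (∃r.A ⊓ B) ⊑ (B ⊓ C): not entailed.

No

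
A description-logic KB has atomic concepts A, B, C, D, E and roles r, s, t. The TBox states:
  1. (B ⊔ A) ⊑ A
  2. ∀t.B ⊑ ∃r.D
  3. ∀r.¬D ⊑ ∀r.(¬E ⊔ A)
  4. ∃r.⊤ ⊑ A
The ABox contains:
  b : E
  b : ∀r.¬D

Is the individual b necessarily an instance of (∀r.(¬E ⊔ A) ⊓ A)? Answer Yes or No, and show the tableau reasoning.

1. b : (∀r.(¬E ⊔ A) ⊓ A)?  L(b) = {E, ∀r.¬D} ∪ {(∃r.(E ⊓ ¬A) ⊔ ¬A)}
   apply at b: ∀r.¬D⊑∀r.(¬E ⊔ A)
   open: L(b) ⊇ {E, ¬A, ¬B, ∀r.(¬E ⊔ A), ∀r.¬D, …} (+ ∃-successors) — b ∉ (∀r.(¬E ⊔ A) ⊓ A) possible
2. Hence b : (∀r.(¬E ⊔ A) ⊓ A): not entailed.

No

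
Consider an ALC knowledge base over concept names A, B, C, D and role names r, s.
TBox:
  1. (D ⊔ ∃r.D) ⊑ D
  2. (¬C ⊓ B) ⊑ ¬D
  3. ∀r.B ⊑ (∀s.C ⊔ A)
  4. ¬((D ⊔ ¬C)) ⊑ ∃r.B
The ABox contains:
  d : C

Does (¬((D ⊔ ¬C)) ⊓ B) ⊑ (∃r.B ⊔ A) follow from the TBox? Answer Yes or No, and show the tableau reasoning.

1. (¬((D ⊔ ¬C)) ⊓ B) ⊑ (∃r.B ⊔ A)  ⇔  (((¬D ⊓ C) ⊓ B) ⊓ (∀r.¬B ⊓ ¬A)) unsat w.r.t. T
   all branches close; clash {A, ¬A} at x₀
2. Hence (¬((D ⊔ ¬C)) ⊓ B) ⊑ (∃r.B ⊔ A): entailed.

Yes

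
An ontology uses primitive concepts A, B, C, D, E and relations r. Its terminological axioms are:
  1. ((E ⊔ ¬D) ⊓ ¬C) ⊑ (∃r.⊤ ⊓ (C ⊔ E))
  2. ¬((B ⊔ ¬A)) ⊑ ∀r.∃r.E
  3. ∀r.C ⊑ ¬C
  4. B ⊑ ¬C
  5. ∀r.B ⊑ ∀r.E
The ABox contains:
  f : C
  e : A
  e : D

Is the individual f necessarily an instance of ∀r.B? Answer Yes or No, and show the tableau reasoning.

No

1. f : ∀r.B?  L(f) = {C} ∪ {∃r.¬B}
   open: L(f) ⊇ {C, ¬A, ¬B, ∃r.¬B, ∃r.¬C} (+ ∃-successors) — f ∉ ∀r.B possible
2. Hence f : ∀r.B: not entailed.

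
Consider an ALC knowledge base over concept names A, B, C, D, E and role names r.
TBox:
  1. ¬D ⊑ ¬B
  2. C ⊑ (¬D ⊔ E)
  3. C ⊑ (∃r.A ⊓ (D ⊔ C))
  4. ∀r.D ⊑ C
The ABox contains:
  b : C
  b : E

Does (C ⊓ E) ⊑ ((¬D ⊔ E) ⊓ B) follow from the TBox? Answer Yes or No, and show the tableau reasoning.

No

1. (C ⊓ E) ⊑ ((¬D ⊔ E) ⊓ B)  ⇔  ((C ⊓ E) ⊓ ((D ⊓ ¬E) ⊔ ¬B)) unsat w.r.t. T
   apply at x₀: C⊑(¬D ⊔ E); C⊑(∃r.A ⊓ (D ⊔ C))
   open: L(x₀) ⊇ {C, D, E, ¬B, ∃r.A} (+ ∃-successors)
2. Hence (C ⊓ E) ⊑ ((¬D ⊔ E) ⊓ B): not entailed.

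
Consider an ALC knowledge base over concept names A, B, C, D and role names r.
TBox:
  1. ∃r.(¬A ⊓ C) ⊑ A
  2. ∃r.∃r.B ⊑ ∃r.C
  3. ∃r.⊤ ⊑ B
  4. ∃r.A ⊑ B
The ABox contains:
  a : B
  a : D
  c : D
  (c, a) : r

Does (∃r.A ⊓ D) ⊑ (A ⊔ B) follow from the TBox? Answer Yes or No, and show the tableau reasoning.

1. (∃r.A ⊓ D) ⊑ (A ⊔ B)  ⇔  ((∃r.A ⊓ D) ⊓ (¬A ⊓ ¬B)) unsat w.r.t. T
   all branches close; clash {B, ¬B} at x₀
2. Hence (∃r.A ⊓ D) ⊑ (A ⊔ B): entailed.

Yes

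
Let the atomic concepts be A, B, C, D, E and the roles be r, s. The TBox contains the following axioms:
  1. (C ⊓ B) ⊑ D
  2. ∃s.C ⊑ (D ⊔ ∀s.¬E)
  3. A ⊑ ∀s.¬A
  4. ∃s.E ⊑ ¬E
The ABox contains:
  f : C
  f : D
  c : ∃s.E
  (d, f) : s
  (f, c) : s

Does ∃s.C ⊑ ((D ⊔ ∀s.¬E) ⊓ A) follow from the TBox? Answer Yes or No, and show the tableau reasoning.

No

1. ∃s.C ⊑ ((D ⊔ ∀s.¬E) ⊓ A)  ⇔  (∃s.C ⊓ ((¬D ⊓ ∃s.E) ⊔ ¬A)) unsat w.r.t. T
   apply at x₀: ∃s.C⊑(D ⊔ ∀s.¬E)
   open: L(x₀) ⊇ {¬A, ¬C, ∀s.¬E, ∃s.C} (+ ∃-successors)
2. Hence ∃s.C ⊑ ((D ⊔ ∀s.¬E) ⊓ A): not entailed.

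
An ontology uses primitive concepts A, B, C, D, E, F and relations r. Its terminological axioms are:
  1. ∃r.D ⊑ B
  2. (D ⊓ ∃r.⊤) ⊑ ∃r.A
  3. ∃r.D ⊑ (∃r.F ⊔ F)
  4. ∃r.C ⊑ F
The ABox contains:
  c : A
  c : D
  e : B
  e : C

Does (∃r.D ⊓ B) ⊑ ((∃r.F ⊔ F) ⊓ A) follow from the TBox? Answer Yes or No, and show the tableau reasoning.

1. (∃r.D ⊓ B) ⊑ ((∃r.F ⊔ F) ⊓ A)  ⇔  ((∃r.D ⊓ B) ⊓ ((∀r.¬F ⊓ ¬F) ⊔ ¬A)) unsat w.r.t. T
   apply at x₀: ∃r.D⊑(∃r.F ⊔ F)
   open: L(x₀) ⊇ {B, ¬A, ¬D, ∀r.¬C, ∃r.D, …} (+ ∃-successors)
2. Hence (∃r.D ⊓ B) ⊑ ((∃r.F ⊔ F) ⊓ A): not entailed.

No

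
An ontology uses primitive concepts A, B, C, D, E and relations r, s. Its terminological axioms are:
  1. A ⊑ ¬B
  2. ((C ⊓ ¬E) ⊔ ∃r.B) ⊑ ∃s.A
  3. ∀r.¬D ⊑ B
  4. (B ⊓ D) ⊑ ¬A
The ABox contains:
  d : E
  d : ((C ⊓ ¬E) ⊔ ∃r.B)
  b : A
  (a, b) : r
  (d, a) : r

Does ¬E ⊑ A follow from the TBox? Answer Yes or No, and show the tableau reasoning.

No

1. ¬E ⊑ A  ⇔  (¬E ⊓ ¬A) unsat w.r.t. T
   open: L(x₀) ⊇ {¬A, ¬C, ¬E, ∀r.¬B, ∃r.D} (+ ∃-successors)
2. Hence ¬E ⊑ A: not entailed.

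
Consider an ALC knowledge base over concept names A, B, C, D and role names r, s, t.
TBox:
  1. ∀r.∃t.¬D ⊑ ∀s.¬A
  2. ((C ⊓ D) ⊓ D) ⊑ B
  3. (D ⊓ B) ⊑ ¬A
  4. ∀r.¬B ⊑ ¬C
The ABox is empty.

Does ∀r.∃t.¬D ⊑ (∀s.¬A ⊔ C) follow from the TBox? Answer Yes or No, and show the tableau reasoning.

1. ∀r.∃t.¬D ⊑ (∀s.¬A ⊔ C)  ⇔  (∀r.∃t.¬D ⊓ (∃s.A ⊓ ¬C)) unsat w.r.t. T
   all branches close; clash {A, ¬A} at an ∃-successor
2. Hence ∀r.∃t.¬D ⊑ (∀s.¬A ⊔ C): entailed.

Yes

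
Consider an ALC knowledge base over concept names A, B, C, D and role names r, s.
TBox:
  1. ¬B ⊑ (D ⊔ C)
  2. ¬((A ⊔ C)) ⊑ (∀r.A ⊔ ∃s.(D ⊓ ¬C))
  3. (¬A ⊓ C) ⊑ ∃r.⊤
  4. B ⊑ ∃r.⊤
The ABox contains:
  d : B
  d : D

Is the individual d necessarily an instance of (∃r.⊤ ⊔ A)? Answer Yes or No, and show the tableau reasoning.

Yes

1. d : (∃r.⊤ ⊔ A)?  L(d) = {B, D} ∪ {(∀r.⊥ ⊓ ¬A)}
   clash ⊥ at an ∃-successor — d ∈ (∃r.⊤ ⊔ A)
2. Hence d : (∃r.⊤ ⊔ A): entailed.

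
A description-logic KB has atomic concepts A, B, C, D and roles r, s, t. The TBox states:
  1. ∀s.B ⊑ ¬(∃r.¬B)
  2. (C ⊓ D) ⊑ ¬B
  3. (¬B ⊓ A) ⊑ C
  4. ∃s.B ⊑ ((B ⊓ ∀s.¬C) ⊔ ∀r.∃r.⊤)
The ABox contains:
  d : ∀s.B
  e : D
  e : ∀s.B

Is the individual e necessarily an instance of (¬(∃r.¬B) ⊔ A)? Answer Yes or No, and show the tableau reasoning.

1. e : (¬(∃r.¬B) ⊔ A)?  L(e) = {D, ∀s.B} ∪ {(∃r.¬B ⊓ ¬A)}
   clash {B, ¬B} at an ∃-successor — e ∈ (¬(∃r.¬B) ⊔ A)
2. Hence e : (¬(∃r.¬B) ⊔ A): entailed.

Yes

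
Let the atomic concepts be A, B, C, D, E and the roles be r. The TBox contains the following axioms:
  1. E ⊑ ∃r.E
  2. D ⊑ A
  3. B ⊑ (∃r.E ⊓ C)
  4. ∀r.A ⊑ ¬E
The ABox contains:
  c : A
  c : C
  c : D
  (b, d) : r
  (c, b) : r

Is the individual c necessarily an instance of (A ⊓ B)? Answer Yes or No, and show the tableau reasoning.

No

1. c : (A ⊓ B)?  L(c) = {A, C, D} ∪ {(¬A ⊔ ¬B)}
   open: L(c) ⊇ {A, C, D, ¬B, ¬E} — c ∉ (A ⊓ B) possible
2. Hence c : (A ⊓ B): not entailed.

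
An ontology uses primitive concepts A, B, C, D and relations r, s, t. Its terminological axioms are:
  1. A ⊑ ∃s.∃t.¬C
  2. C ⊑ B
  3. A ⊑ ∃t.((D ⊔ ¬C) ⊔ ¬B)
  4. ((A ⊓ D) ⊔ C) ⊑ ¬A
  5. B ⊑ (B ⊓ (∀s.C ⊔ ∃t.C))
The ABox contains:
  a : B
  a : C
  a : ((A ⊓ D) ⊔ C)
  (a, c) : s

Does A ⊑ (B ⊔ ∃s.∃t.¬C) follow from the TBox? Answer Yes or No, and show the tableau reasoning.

1. A ⊑ (B ⊔ ∃s.∃t.¬C)  ⇔  (A ⊓ (¬B ⊓ ∀s.∀t.C)) unsat w.r.t. T
   all branches close; clash {B, ¬B} at x₀
2. Hence A ⊑ (B ⊔ ∃s.∃t.¬C): entailed.

Yes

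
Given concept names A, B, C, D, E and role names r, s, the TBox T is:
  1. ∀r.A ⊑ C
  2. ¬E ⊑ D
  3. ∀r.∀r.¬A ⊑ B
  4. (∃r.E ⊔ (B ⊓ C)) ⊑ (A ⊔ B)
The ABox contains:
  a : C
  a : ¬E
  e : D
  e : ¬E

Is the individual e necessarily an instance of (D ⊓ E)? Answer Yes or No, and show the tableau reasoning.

1. e : (D ⊓ E)?  L(e) = {D, ¬E} ∪ {(¬D ⊔ ¬E)}
   open: L(e) ⊇ {D, ¬B, ¬E, ∀r.¬E, ∃r.¬A, …} (+ ∃-successors) — e ∉ (D ⊓ E) possible
2. Hence e : (D ⊓ E): not entailed.

No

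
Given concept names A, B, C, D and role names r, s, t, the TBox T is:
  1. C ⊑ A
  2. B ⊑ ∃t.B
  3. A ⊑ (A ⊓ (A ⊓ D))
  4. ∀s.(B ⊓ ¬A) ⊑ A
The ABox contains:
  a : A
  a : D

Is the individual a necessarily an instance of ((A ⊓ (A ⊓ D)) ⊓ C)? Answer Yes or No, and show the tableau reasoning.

No

1. a : ((A ⊓ (A ⊓ D)) ⊓ C)?  L(a) = {A, D} ∪ {((¬A ⊔ (¬A ⊔ ¬D)) ⊔ ¬C)}
   apply at a: A⊑(A ⊓ (A ⊓ D))
   open: L(a) ⊇ {A, D, ¬B, ¬C} — a ∉ ((A ⊓ (A ⊓ D)) ⊓ C) possible
2. Hence a : ((A ⊓ (A ⊓ D)) ⊓ C): not entailed.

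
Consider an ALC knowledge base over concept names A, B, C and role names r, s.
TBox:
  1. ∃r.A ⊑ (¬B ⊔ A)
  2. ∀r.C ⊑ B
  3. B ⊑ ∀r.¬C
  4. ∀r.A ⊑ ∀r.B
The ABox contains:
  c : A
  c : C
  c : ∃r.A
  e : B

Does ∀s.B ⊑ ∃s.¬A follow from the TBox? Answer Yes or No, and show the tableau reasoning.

1. ∀s.B ⊑ ∃s.¬A  ⇔  (∀s.B ⊓ ∀s.A) unsat w.r.t. T
   open: L(x₀) ⊇ {¬B, ∀r.¬A, ∀s.A, ∀s.B, ∃r.¬A, …} (+ ∃-successors)
2. Hence ∀s.B ⊑ ∃s.¬A: not entailed.

No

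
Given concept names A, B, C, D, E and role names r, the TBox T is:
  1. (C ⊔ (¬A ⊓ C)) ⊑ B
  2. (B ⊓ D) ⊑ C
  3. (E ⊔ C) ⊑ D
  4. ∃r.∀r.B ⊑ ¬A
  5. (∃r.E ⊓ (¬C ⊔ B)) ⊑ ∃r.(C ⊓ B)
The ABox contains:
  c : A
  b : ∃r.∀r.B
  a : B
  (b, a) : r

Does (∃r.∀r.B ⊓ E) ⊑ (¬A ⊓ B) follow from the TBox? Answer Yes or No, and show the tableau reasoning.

No

1. (∃r.∀r.B ⊓ E) ⊑ (¬A ⊓ B)  ⇔  ((∃r.∀r.B ⊓ E) ⊓ (A ⊔ ¬B)) unsat w.r.t. T
   apply at x₀: ∃r.∀r.B⊑¬A
   open: L(x₀) ⊇ {D, E, ¬A, ¬B, ¬C, …} (+ ∃-successors)
2. Hence (∃r.∀r.B ⊓ E) ⊑ (¬A ⊓ B): not entailed.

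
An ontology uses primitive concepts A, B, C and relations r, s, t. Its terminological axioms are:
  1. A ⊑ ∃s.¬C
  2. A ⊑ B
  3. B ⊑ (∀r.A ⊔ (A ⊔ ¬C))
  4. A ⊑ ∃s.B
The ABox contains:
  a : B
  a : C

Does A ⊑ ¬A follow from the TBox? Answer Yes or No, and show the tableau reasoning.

No

1. A ⊑ ¬A  ⇔  (A ⊓ A) unsat w.r.t. T
   apply at x₀: A⊑∃s.¬C; A⊑B; A⊑∃s.B
   open: L(x₀) ⊇ {A, B, ∀r.A, ∃s.B, ∃s.¬C} (+ ∃-successors)
2. Hence A ⊑ ¬A: not entailed.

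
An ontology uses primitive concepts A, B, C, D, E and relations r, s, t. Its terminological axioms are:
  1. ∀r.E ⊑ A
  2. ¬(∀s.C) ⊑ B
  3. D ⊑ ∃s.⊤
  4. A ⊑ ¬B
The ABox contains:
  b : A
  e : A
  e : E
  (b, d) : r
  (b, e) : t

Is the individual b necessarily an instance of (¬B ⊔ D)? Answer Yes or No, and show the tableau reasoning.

Yes

1. b : (¬B ⊔ D)?  L(b) = {A} ∪ {(B ⊓ ¬D)}
   clash {B, ¬B} at b — b ∈ (¬B ⊔ D)
2. Hence b : (¬B ⊔ D): entailed.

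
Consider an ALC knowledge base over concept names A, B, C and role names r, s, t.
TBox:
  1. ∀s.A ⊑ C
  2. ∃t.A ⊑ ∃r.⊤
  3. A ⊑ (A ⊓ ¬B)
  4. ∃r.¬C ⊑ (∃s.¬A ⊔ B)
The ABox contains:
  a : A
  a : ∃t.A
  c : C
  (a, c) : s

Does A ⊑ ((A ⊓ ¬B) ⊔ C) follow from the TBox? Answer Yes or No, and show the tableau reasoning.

Yes

1. A ⊑ ((A ⊓ ¬B) ⊔ C)  ⇔  (A ⊓ ((¬A ⊔ B) ⊓ ¬C)) unsat w.r.t. T
   all branches close; clash {B, ¬B} at x₀
2. Hence A ⊑ ((A ⊓ ¬B) ⊔ C): entailed.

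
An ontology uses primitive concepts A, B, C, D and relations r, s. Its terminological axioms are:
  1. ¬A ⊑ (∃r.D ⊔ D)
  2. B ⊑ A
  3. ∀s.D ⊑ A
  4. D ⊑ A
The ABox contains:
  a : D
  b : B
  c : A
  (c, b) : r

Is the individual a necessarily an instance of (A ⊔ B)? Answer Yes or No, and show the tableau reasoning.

1. a : (A ⊔ B)?  L(a) = {D} ∪ {(¬A ⊓ ¬B)}
   clash {A, ¬A} at a — a ∈ (A ⊔ B)
2. Hence a : (A ⊔ B): entailed.

Yes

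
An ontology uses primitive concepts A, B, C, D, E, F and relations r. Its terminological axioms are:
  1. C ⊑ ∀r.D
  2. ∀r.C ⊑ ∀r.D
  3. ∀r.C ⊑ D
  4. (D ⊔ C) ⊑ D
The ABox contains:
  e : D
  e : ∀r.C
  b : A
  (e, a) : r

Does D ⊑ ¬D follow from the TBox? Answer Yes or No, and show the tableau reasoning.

1. D ⊑ ¬D  ⇔  (D ⊓ D) unsat w.r.t. T
   open: L(x₀) ⊇ {D, ¬C, ∃r.¬C} (+ ∃-successors)
2. Hence D ⊑ ¬D: not entailed.

No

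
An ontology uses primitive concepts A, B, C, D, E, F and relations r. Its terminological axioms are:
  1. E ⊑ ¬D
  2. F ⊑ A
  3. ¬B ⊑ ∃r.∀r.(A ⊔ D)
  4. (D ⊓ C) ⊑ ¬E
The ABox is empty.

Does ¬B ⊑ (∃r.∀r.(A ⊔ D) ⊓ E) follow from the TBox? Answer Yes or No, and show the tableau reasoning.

No

1. ¬B ⊑ (∃r.∀r.(A ⊔ D) ⊓ E)  ⇔  (¬B ⊓ (∀r.∃r.(¬A ⊓ ¬D) ⊔ ¬E)) unsat w.r.t. T
   apply at x₀: ¬B⊑∃r.∀r.(A ⊔ D)
   open: L(x₀) ⊇ {¬B, ¬E, ¬F, ∃r.∀r.(A ⊔ D)} (+ ∃-successors)
2. Hence ¬B ⊑ (∃r.∀r.(A ⊔ D) ⊓ E): not entailed.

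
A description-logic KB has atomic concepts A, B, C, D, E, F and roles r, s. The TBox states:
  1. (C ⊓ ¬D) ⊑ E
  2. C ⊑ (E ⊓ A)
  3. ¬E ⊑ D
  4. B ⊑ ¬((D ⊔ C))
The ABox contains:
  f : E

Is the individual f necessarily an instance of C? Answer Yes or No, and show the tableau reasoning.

No

1. f : C?  L(f) = {E} ∪ {¬C}
   open: L(f) ⊇ {E, ¬B, ¬C} — f ∉ C possible
2. Hence f : C: not entailed.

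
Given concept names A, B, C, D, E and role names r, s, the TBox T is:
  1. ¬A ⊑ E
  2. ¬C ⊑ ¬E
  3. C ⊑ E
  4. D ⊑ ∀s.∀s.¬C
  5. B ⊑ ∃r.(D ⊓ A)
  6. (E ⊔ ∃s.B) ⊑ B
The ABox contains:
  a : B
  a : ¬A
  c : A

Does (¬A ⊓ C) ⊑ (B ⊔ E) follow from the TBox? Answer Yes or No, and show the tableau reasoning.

Yes

1. (¬A ⊓ C) ⊑ (B ⊔ E)  ⇔  ((¬A ⊓ C) ⊓ (¬B ⊓ ¬E)) unsat w.r.t. T
   all branches close; clash {E, ¬E} at x₀
2. Hence (¬A ⊓ C) ⊑ (B ⊔ E): entailed.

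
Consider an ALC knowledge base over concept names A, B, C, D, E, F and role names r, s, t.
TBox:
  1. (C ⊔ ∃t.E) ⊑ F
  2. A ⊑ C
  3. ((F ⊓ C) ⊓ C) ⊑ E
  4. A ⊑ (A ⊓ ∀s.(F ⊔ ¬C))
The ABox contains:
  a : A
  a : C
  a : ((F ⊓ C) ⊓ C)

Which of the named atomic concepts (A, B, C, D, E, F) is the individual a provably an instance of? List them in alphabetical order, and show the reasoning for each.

{A, C, E, F}

1. a : A?  L(a) = {A, C, ((F ⊓ C) ⊓ C)} ∪ {¬A}
   clash {A, ¬A} at a — a ∈ A
2. a : B?  L(a) = {A, C, ((F ⊓ C) ⊓ C)} ∪ {¬B}
   apply at a: ((F ⊓ C) ⊓ C)⊑E; A⊑(A ⊓ ∀s.(F ⊔ ¬C))
   open: L(a) ⊇ {A, C, E, F, ¬B, …} — a ∉ B possible
3. a : C?  L(a) = {A, C, ((F ⊓ C) ⊓ C)} ∪ {¬C}
   clash {C, ¬C} at a — a ∈ C
4. a : D?  L(a) = {A, C, ((F ⊓ C) ⊓ C)} ∪ {¬D}
   apply at a: ((F ⊓ C) ⊓ C)⊑E; A⊑(A ⊓ ∀s.(F ⊔ ¬C))
   open: L(a) ⊇ {A, C, E, F, ¬D, …} — a ∉ D possible
5. a : E?  L(a) = {A, C, ((F ⊓ C) ⊓ C)} ∪ {¬E}
   clash {E, ¬E} at a — a ∈ E
6. a : F?  L(a) = {A, C, ((F ⊓ C) ⊓ C)} ∪ {¬F}
   clash {F, ¬F} at a — a ∈ F
7. Entailed for a: {A, C, E, F}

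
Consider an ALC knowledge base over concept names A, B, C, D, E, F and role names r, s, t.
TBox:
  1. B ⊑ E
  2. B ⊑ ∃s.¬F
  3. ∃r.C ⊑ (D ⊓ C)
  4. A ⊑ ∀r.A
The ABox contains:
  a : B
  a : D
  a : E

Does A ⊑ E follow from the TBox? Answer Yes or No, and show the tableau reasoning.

No

1. A ⊑ E  ⇔  (A ⊓ ¬E) unsat w.r.t. T
   apply at x₀: A⊑∀r.A
   open: L(x₀) ⊇ {A, ¬B, ¬E, ∀r.A, ∀r.¬C}
2. Hence A ⊑ E: not entailed.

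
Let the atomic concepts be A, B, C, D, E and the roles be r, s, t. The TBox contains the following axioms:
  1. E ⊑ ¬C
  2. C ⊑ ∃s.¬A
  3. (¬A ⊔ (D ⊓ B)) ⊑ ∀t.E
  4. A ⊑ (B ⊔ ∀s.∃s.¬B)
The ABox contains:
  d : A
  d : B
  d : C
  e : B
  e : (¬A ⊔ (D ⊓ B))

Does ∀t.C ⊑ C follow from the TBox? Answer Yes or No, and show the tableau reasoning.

No

1. ∀t.C ⊑ C  ⇔  (∀t.C ⊓ ¬C) unsat w.r.t. T
   open: L(x₀) ⊇ {A, B, ¬C, ¬D, ∀t.C}
2. Hence ∀t.C ⊑ C: not entailed.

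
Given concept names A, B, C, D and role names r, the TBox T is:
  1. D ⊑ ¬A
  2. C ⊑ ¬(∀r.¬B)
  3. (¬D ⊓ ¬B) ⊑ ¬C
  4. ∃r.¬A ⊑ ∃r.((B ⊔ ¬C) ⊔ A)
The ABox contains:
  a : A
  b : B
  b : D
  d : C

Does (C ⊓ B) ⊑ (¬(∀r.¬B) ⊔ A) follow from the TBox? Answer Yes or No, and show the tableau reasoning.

1. (C ⊓ B) ⊑ (¬(∀r.¬B) ⊔ A)  ⇔  ((C ⊓ B) ⊓ (∀r.¬B ⊓ ¬A)) unsat w.r.t. T
   all branches close; clash {C, ¬C} at x₀
2. Hence (C ⊓ B) ⊑ (¬(∀r.¬B) ⊔ A): entailed.

Yes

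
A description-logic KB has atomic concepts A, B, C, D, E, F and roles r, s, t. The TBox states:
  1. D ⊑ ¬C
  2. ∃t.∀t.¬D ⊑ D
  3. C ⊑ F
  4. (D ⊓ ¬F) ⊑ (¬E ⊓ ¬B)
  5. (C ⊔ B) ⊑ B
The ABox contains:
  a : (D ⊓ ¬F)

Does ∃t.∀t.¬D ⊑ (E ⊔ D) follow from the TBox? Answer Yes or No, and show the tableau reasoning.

1. ∃t.∀t.¬D ⊑ (E ⊔ D)  ⇔  (∃t.∀t.¬D ⊓ (¬E ⊓ ¬D)) unsat w.r.t. T
   all branches close; clash {B, ¬B} at x₀
2. Hence ∃t.∀t.¬D ⊑ (E ⊔ D): entailed.

Yes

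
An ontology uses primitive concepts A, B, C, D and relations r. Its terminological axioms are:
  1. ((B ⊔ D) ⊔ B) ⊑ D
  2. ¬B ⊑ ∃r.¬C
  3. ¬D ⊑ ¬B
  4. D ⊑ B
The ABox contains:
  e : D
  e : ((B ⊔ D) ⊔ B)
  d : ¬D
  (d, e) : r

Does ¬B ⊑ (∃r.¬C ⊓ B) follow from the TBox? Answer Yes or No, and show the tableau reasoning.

1. ¬B ⊑ (∃r.¬C ⊓ B)  ⇔  (¬B ⊓ (∀r.C ⊔ ¬B)) unsat w.r.t. T
   apply at x₀: ¬B⊑∃r.¬C
   open: L(x₀) ⊇ {¬B, ¬D, ∃r.¬C} (+ ∃-successors)
2. Hence ¬B ⊑ (∃r.¬C ⊓ B): not entailed.

No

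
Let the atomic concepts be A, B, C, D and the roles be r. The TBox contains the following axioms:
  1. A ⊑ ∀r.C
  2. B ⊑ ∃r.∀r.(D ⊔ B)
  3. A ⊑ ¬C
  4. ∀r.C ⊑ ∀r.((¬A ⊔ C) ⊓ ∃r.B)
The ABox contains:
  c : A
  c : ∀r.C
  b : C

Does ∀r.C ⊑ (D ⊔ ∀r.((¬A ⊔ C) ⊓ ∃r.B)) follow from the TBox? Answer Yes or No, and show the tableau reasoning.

Yes

1. ∀r.C ⊑ (D ⊔ ∀r.((¬A ⊔ C) ⊓ ∃r.B))  ⇔  (∀r.C ⊓ (¬D ⊓ ∃r.((A ⊓ ¬C) ⊔ ∀r.¬B))) unsat w.r.t. T
   all branches close; clash {C, ¬C} at an ∃-successor
2. Hence ∀r.C ⊑ (D ⊔ ∀r.((¬A ⊔ C) ⊓ ∃r.B)): entailed.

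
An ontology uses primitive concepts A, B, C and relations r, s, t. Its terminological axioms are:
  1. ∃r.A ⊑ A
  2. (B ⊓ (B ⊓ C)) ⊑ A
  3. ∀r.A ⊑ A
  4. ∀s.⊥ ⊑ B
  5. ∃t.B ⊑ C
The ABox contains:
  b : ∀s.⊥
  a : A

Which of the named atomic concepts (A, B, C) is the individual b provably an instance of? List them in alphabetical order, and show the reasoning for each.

{B}

1. b : A?  L(b) = {∀s.⊥} ∪ {¬A}
   apply at b: ∀s.⊥⊑B
   open: L(b) ⊇ {B, ¬A, ¬C, ∀r.¬A, ∀s.⊥, …} (+ ∃-successors) — b ∉ A possible
2. b : B?  L(b) = {∀s.⊥} ∪ {¬B}
   clash {B, ¬B} at b — b ∈ B
3. b : C?  L(b) = {∀s.⊥} ∪ {¬C}
   apply at b: ∀s.⊥⊑B
   open: L(b) ⊇ {B, ¬C, ∀r.¬A, ∀s.⊥, ∀t.¬B, …} (+ ∃-successors) — b ∉ C possible
4. Entailed for b: {B}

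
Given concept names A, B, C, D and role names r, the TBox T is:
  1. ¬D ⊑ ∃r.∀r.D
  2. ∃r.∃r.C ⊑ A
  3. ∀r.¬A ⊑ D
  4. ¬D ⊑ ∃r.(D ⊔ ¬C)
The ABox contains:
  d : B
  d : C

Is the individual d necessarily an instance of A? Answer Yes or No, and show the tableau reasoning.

1. d : A?  L(d) = {B, C} ∪ {¬A}
   open: L(d) ⊇ {B, C, D, ¬A, ∀r.∀r.¬C, …} (+ ∃-successors) — d ∉ A possible
2. Hence d : A: not entailed.

No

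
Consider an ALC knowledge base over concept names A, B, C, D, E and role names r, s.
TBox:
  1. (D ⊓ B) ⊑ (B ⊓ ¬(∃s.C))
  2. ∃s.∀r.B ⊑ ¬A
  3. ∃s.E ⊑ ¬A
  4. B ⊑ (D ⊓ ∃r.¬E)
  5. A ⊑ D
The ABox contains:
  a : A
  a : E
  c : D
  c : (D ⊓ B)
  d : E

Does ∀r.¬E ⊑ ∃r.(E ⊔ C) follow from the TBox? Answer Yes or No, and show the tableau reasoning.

No

1. ∀r.¬E ⊑ ∃r.(E ⊔ C)  ⇔  (∀r.¬E ⊓ ∀r.(¬E ⊓ ¬C)) unsat w.r.t. T
   open: L(x₀) ⊇ {¬A, ¬B, ¬D, ∀r.(¬E ⊓ ¬C), ∀r.¬E}
2. Hence ∀r.¬E ⊑ ∃r.(E ⊔ C): not entailed.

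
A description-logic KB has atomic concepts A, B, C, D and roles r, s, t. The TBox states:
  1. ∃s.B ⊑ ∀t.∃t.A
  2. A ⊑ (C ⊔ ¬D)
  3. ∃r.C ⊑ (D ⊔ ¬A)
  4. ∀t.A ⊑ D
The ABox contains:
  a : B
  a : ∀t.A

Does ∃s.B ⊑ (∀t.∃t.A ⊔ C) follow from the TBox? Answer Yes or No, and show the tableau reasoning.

1. ∃s.B ⊑ (∀t.∃t.A ⊔ C)  ⇔  (∃s.B ⊓ (∃t.∀t.¬A ⊓ ¬C)) unsat w.r.t. T
   all branches close; clash {D, ¬D} at x₀
2. Hence ∃s.B ⊑ (∀t.∃t.A ⊔ C): entailed.

Yes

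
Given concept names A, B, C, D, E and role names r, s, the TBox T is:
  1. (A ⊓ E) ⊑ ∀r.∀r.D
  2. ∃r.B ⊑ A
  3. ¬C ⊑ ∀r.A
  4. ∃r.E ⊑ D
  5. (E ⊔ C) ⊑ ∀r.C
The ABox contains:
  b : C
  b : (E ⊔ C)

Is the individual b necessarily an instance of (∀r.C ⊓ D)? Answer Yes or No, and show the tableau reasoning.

1. b : (∀r.C ⊓ D)?  L(b) = {C, (E ⊔ C)} ∪ {(∃r.¬C ⊔ ¬D)}
   apply at b: (E ⊔ C)⊑∀r.C
   open: L(b) ⊇ {C, ¬A, ¬D, ∀r.C, ∀r.¬B, …} — b ∉ (∀r.C ⊓ D) possible
2. Hence b : (∀r.C ⊓ D): not entailed.

No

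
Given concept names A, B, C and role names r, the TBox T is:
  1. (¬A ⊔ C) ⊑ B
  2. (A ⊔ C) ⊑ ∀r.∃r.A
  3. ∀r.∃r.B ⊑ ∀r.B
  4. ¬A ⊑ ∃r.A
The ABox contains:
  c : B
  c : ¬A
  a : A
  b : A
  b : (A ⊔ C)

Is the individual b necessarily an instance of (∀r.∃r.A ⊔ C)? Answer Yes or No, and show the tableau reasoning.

1. b : (∀r.∃r.A ⊔ C)?  L(b) = {A, (A ⊔ C)} ∪ {(∃r.∀r.¬A ⊓ ¬C)}
   clash {A, ¬A} at an ∃-successor — b ∈ (∀r.∃r.A ⊔ C)
2. Hence b : (∀r.∃r.A ⊔ C): entailed.

Yes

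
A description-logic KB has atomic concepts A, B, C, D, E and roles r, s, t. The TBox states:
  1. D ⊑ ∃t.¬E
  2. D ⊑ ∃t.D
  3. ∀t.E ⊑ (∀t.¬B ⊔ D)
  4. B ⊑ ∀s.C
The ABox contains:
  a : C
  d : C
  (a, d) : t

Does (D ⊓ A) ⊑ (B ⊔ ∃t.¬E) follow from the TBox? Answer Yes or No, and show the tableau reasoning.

1. (D ⊓ A) ⊑ (B ⊔ ∃t.¬E)  ⇔  ((D ⊓ A) ⊓ (¬B ⊓ ∀t.E)) unsat w.r.t. T
   all branches close; clash {E, ¬E} at an ∃-successor
2. Hence (D ⊓ A) ⊑ (B ⊔ ∃t.¬E): entailed.

Yes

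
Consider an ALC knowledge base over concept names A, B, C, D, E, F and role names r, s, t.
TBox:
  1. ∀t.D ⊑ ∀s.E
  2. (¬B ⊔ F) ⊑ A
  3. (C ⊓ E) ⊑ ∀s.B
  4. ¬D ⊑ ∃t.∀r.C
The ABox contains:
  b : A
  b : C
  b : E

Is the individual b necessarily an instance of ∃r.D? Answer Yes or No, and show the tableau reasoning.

1. b : ∃r.D?  L(b) = {A, C, E} ∪ {∀r.¬D}
   open: L(b) ⊇ {A, C, D, E, ∀r.¬D, …} (+ ∃-successors) — b ∉ ∃r.D possible
2. Hence b : ∃r.D: not entailed.

No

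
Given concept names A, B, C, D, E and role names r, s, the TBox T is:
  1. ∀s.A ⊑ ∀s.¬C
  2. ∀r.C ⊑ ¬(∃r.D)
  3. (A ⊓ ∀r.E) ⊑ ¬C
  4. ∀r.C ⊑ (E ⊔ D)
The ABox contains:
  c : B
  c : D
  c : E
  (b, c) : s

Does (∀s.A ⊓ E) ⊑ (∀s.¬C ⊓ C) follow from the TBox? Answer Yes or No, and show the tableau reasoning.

1. (∀s.A ⊓ E) ⊑ (∀s.¬C ⊓ C)  ⇔  ((∀s.A ⊓ E) ⊓ (∃s.C ⊔ ¬C)) unsat w.r.t. T
   apply at x₀: ∀s.A⊑∀s.¬C
   open: L(x₀) ⊇ {E, ¬C, ∀s.A, ∀s.¬C, ∃r.¬C} (+ ∃-successors)
2. Hence (∀s.A ⊓ E) ⊑ (∀s.¬C ⊓ C): not entailed.

No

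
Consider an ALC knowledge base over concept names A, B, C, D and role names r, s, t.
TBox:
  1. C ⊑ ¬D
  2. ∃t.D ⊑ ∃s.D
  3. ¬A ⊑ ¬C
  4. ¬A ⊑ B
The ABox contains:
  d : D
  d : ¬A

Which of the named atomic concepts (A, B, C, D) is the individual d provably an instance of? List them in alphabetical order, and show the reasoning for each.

1. d : A?  L(d) = {D, ¬A} ∪ {¬A}
   apply at d: ¬A⊑¬C; ¬A⊑B
   open: L(d) ⊇ {B, D, ¬A, ¬C, ∀t.¬D} — d ∉ A possible
2. d : B?  L(d) = {D, ¬A} ∪ {¬B}
   clash {B, ¬B} at d — d ∈ B
3. d : C?  L(d) = {D, ¬A} ∪ {¬C}
   apply at d: ¬A⊑B
   open: L(d) ⊇ {B, D, ¬A, ¬C, ∀t.¬D} — d ∉ C possible
4. d : D?  L(d) = {D, ¬A} ∪ {¬D}
   clash {D, ¬D} at d — d ∈ D
5. Entailed for d: {B, D}

{B, D}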